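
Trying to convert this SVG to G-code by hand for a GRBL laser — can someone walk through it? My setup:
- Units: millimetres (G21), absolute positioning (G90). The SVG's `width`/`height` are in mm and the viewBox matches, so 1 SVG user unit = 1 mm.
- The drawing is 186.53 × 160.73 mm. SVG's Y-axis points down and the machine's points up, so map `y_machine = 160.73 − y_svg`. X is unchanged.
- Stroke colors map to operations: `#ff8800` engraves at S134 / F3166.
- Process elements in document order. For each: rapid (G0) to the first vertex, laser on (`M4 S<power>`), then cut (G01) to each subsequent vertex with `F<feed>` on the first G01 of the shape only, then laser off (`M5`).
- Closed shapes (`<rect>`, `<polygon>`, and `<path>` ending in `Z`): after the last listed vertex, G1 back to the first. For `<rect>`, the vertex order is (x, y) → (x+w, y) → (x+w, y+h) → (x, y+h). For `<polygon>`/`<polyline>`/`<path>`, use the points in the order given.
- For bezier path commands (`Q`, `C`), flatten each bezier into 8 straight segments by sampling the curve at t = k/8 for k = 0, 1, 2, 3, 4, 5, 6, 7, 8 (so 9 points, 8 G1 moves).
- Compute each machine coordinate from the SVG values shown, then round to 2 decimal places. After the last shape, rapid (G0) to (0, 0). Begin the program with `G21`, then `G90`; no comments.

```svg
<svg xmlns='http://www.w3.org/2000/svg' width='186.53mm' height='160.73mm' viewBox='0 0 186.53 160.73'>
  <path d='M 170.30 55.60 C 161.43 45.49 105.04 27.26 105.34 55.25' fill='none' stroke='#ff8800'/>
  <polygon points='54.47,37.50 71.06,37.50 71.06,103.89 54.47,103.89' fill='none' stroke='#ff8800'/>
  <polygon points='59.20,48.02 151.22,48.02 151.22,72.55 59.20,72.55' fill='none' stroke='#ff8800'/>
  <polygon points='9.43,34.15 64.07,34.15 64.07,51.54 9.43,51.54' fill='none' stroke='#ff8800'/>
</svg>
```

Since the viewBox matches the mm dimensions, user units are millimetres directly. The only transform is the Y-flip y_m = 160.73 − y_svg.

Shape 1 is a cubic bezier drawn with `<path>`. Its stroke #ff8800 means engrave at S134, F3166. After flipping Y the toolpath is (170.30,105.13) → (164.95,109.20) → (156.37,113.39) → (145.77,117.06) → (134.38,119.59) → (123.42,120.34) → (114.12,118.66) → (107.68,113.92) → (105.34,105.48).

Shape 2 is a rectangle drawn with `<polygon>`. Its stroke #ff8800 means engrave at S134, F3166. After flipping Y the toolpath is (54.47,123.23) → (71.06,123.23) → (71.06,56.84) → (54.47,56.84) → (54.47,123.23), returning to the start.

Shape 3 is a rectangle drawn with `<polygon>`. Its stroke #ff8800 means engrave at S134, F3166. After flipping Y the toolpath is (59.20,112.71) → (151.22,112.71) → (151.22,88.18) → (59.20,88.18) → (59.20,112.71), returning to the start.

Shape 4 is a rectangle drawn with `<polygon>`. Its stroke #ff8800 means engrave at S134, F3166. After flipping Y the toolpath is (9.43,126.58) → (64.07,126.58) → (64.07,109.19) → (9.43,109.19) → (9.43,126.58), returning to the start.

G21
G90
G0 X170.30 Y105.13
M4 S134
G01 X164.95 Y109.20 F3166
G01 X156.37 Y113.39
G01 X145.77 Y117.06
G01 X134.38 Y119.59
G01 X123.42 Y120.34
G01 X114.12 Y118.66
G01 X107.68 Y113.92
G01 X105.34 Y105.48
M5
G0 X54.47 Y123.23
M4 S134
G01 X71.06 Y123.23 F3166
G01 X71.06 Y56.84
G01 X54.47 Y56.84
G01 X54.47 Y123.23
M5
G0 X59.20 Y112.71
M4 S134
G01 X151.22 Y112.71 F3166
G01 X151.22 Y88.18
G01 X59.20 Y88.18
G01 X59.20 Y112.71
M5
G0 X9.43 Y126.58
M4 S134
G01 X64.07 Y126.58 F3166
G01 X64.07 Y109.19
G01 X9.43 Y109.19
G01 X9.43 Y126.58
M5
G0 X0.00 Y0.00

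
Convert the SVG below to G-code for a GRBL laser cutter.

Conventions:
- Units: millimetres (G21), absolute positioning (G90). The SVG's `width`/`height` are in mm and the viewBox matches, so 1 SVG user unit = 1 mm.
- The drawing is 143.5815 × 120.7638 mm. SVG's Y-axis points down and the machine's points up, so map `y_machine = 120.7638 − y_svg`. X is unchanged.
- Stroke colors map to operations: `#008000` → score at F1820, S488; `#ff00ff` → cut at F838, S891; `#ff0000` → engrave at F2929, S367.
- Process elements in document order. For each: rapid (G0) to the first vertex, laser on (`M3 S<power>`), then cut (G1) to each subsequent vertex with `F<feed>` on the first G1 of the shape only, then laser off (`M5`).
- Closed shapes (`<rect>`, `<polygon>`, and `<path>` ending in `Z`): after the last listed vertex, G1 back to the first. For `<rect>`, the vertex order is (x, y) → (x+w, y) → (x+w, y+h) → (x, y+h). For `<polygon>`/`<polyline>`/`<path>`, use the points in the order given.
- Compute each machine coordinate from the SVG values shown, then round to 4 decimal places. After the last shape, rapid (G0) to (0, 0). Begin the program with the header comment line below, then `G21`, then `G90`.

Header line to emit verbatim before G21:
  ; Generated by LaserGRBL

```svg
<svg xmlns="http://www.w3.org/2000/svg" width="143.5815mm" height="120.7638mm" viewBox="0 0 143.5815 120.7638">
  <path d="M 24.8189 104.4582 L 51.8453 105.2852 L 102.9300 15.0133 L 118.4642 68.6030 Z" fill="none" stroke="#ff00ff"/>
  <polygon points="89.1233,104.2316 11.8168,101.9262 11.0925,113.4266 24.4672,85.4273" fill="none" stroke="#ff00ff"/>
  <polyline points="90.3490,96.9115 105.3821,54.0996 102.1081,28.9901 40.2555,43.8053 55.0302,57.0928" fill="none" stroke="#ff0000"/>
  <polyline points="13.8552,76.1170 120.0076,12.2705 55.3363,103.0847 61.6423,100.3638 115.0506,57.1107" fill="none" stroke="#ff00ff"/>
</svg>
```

1 u = 1 mm; y_m = 120.7638 − y.

[1] `<path>` closed polygon, #ff00ff→cut S891 F838: (24.8189,16.3056) → (51.8453,15.4786) → (102.9300,105.7505) → (118.4642,52.1608) → (24.8189,16.3056) (closed)

[2] `<polygon>` closed polygon, #ff00ff→cut S891 F838: (89.1233,16.5322) → (11.8168,18.8376) → (11.0925,7.3372) → (24.4672,35.3365) → (89.1233,16.5322) (closed)

[3] `<polyline>` open polyline, #ff0000→engrave S367 F2929: (90.3490,23.8523) → (105.3821,66.6642) → (102.1081,91.7737) → (40.2555,76.9585) → (55.0302,63.6710)

[4] `<polyline>` open polyline, #ff00ff→cut S891 F838: (13.8552,44.6468) → (120.0076,108.4933) → (55.3363,17.6791) → (61.6423,20.4000) → (115.0506,63.6531)

; Generated by LaserGRBL
G21
G90
G0 X24.8189 Y16.3056
M3 S891
G1 X51.8453 Y15.4786 F838
G1 X102.9300 Y105.7505
G1 X118.4642 Y52.1608
G1 X24.8189 Y16.3056
M5
G0 X89.1233 Y16.5322
M3 S891
G1 X11.8168 Y18.8376 F838
G1 X11.0925 Y7.3372
G1 X24.4672 Y35.3365
G1 X89.1233 Y16.5322
M5
G0 X90.3490 Y23.8523
M3 S367
G1 X105.3821 Y66.6642 F2929
G1 X102.1081 Y91.7737
G1 X40.2555 Y76.9585
G1 X55.0302 Y63.6710
M5
G0 X13.8552 Y44.6468
M3 S891
G1 X120.0076 Y108.4933 F838
G1 X55.3363 Y17.6791
G1 X61.6423 Y20.4000
G1 X115.0506 Y63.6531
M5
G0 X0.0000 Y0.0000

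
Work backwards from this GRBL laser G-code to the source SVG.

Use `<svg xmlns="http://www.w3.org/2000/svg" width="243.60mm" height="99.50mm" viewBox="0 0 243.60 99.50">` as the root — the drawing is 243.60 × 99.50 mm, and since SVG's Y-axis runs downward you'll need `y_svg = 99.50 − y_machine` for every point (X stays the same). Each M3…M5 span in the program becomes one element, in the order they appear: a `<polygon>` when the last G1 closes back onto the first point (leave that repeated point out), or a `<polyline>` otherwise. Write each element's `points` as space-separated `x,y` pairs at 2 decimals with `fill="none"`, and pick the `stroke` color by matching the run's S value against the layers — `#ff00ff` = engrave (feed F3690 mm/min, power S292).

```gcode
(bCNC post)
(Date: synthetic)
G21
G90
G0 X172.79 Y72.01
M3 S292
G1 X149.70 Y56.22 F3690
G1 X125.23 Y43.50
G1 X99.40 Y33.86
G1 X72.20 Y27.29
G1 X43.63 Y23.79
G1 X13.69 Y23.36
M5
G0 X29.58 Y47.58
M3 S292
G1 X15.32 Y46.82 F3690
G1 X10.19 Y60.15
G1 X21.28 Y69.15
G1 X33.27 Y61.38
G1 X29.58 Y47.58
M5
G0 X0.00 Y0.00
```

<svg xmlns="http://www.w3.org/2000/svg" width="243.60mm" height="99.50mm" viewBox="0 0 243.60 99.50">
  <polyline points="172.79,27.49 149.70,43.28 125.23,56.00 99.40,65.64 72.20,72.21 43.63,75.71 13.69,76.14" fill="none" stroke="#ff00ff"/>
  <polygon points="29.58,51.92 15.32,52.68 10.19,39.35 21.28,30.35 33.27,38.12" fill="none" stroke="#ff00ff"/>
</svg>

y_svg = 99.50 − y_m. Every run uses S292, so all elements get stroke `#ff00ff` (engrave).

[1] open run; points: 172.79,27.49 149.70,43.28 125.23,56.00 99.40,65.64 72.20,72.21 43.63,75.71 13.69,76.14

[2] closed run; points: 29.58,51.92 15.32,52.68 10.19,39.35 21.28,30.35 33.27,38.12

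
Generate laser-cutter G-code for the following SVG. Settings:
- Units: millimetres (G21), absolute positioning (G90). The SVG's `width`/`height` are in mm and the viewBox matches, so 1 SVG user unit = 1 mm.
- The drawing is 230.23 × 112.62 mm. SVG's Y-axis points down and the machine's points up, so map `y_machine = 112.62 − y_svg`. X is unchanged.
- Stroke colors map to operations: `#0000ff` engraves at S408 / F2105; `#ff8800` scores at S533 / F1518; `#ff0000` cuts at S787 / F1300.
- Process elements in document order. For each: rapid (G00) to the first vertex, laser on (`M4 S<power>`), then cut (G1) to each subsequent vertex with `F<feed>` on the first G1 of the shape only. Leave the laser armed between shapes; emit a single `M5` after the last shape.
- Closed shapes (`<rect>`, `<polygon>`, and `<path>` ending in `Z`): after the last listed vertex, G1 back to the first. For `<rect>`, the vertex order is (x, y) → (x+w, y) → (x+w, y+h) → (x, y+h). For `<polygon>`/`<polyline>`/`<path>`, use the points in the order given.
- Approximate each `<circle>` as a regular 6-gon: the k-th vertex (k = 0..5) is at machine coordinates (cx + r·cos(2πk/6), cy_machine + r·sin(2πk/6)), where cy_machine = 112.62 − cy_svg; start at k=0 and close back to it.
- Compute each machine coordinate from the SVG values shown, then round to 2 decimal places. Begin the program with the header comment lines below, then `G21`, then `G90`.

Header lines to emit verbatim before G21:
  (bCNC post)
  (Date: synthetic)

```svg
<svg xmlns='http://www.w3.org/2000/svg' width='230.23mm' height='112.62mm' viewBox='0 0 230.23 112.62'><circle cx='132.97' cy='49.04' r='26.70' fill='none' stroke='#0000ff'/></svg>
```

viewBox `0 0 230.23 112.62` with mm width/height → 1 unit = 1 mm. Flip: y_m = 112.62 − y_svg.

**Shape 1** — `<circle>` circle, stroke `#0000ff` → engrave (S408, F2105). Machine vertices: (159.67,63.58) → (146.32,86.70) → (119.62,86.70) → (106.27,63.58) → (119.62,40.46) → (146.32,40.46) → (159.67,63.58). Closed: final G1 returns to the first vertex.

(bCNC post)
(Date: synthetic)
G21
G90
G00 X159.67 Y63.58
M4 S408
G1 X146.32 Y86.70 F2105
G1 X119.62 Y86.70
G1 X106.27 Y63.58
G1 X119.62 Y40.46
G1 X146.32 Y40.46
G1 X159.67 Y63.58
M5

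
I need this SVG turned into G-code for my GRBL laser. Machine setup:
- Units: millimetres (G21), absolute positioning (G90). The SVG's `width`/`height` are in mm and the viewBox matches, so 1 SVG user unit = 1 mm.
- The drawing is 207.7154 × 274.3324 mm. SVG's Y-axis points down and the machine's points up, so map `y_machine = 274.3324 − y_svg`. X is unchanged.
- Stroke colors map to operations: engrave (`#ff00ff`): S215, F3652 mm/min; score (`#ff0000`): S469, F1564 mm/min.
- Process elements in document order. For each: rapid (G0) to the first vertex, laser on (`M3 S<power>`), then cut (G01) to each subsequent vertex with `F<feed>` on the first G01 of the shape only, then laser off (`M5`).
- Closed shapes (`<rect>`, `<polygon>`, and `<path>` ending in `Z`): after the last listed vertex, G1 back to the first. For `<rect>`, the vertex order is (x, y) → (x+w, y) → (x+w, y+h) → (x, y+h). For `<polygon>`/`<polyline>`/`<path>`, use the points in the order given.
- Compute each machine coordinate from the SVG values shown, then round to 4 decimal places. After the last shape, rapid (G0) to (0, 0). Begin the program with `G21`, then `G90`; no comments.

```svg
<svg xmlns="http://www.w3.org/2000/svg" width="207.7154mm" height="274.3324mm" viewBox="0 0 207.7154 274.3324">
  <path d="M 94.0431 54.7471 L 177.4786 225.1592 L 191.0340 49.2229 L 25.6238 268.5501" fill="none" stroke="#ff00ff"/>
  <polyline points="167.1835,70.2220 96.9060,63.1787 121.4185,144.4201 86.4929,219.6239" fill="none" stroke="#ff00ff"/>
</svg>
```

G21
G90
G0 X94.0431 Y219.5853
M3 S215
G01 X177.4786 Y49.1732 F3652
G01 X191.0340 Y225.1095
G01 X25.6238 Y5.7823
M5
G0 X167.1835 Y204.1104
M3 S215
G01 X96.9060 Y211.1537 F3652
G01 X121.4185 Y129.9123
G01 X86.4929 Y54.7085
M5
G0 X0.0000 Y0.0000

1 u = 1 mm; y_m = 274.3324 − y.

[1] `<path>` open polyline, #ff00ff→engrave S215 F3652: (94.0431,219.5853) → (177.4786,49.1732) → (191.0340,225.1095) → (25.6238,5.7823)

[2] `<polyline>` open polyline, #ff00ff→engrave S215 F3652: (167.1835,204.1104) → (96.9060,211.1537) → (121.4185,129.9123) → (86.4929,54.7085)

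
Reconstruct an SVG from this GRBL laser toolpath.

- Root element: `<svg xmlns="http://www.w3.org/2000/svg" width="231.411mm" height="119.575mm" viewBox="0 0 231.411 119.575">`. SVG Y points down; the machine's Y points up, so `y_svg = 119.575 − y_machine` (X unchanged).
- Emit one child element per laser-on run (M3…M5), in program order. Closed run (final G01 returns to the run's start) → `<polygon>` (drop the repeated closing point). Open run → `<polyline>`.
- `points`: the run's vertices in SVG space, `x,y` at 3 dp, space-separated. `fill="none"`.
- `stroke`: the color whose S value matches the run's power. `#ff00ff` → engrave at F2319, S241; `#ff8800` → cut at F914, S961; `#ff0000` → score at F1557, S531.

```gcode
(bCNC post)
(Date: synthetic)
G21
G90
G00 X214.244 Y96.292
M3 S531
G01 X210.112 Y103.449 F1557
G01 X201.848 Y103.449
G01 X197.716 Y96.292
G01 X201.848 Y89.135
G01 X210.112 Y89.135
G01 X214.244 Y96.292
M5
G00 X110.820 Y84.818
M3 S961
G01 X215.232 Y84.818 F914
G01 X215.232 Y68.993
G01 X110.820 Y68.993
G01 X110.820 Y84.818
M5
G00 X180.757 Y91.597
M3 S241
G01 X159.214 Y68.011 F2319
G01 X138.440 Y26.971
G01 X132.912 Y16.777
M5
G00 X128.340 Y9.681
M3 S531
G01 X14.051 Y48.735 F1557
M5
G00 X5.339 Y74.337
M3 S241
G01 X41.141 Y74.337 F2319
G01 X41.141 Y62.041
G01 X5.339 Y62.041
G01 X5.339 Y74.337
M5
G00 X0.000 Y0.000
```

y_svg = 119.575 − y_m.

[1] S531→`#ff0000` (score); closed run; points: 214.244,23.283 210.112,16.126 201.848,16.126 197.716,23.283 201.848,30.440 210.112,30.440

[2] S961→`#ff8800` (cut); closed run; points: 110.820,34.757 215.232,34.757 215.232,50.582 110.820,50.582

[3] S241→`#ff00ff` (engrave); open run; points: 180.757,27.978 159.214,51.564 138.440,92.604 132.912,102.798

[4] S531→`#ff0000` (score); open run; points: 128.340,109.894 14.051,70.840

[5] S241→`#ff00ff` (engrave); closed run; points: 5.339,45.238 41.141,45.238 41.141,57.534 5.339,57.534

<svg xmlns="http://www.w3.org/2000/svg" width="231.411mm" height="119.575mm" viewBox="0 0 231.411 119.575">
  <polygon points="214.244,23.283 210.112,16.126 201.848,16.126 197.716,23.283 201.848,30.440 210.112,30.440" fill="none" stroke="#ff0000"/>
  <polygon points="110.820,34.757 215.232,34.757 215.232,50.582 110.820,50.582" fill="none" stroke="#ff8800"/>
  <polyline points="180.757,27.978 159.214,51.564 138.440,92.604 132.912,102.798" fill="none" stroke="#ff00ff"/>
  <polyline points="128.340,109.894 14.051,70.840" fill="none" stroke="#ff0000"/>
  <polygon points="5.339,45.238 41.141,45.238 41.141,57.534 5.339,57.534" fill="none" stroke="#ff00ff"/>
</svg>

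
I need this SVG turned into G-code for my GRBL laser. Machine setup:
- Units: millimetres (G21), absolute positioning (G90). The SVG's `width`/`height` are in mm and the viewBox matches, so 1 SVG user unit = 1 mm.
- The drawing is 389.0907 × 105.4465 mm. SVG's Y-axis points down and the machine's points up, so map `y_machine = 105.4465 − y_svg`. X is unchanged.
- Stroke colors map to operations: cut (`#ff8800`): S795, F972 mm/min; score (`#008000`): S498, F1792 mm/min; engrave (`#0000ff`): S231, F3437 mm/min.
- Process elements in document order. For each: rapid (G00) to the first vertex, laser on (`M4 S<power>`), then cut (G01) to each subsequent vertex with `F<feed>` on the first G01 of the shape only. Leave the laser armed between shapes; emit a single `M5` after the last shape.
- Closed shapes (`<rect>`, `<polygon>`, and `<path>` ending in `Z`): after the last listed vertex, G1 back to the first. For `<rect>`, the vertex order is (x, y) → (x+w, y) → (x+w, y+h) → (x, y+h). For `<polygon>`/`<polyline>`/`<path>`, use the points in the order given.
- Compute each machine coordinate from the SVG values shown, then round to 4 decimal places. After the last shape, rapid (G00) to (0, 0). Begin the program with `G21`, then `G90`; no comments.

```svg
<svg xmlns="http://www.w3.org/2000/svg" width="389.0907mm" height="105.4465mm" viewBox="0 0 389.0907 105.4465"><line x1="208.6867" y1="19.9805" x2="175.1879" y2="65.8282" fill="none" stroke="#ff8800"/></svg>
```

Since the viewBox matches the mm dimensions, user units are millimetres directly. The only transform is the Y-flip y_m = 105.4465 − y_svg.

Shape 1 is a line segment drawn with `<line>`. Its stroke #ff8800 means cut at S795, F972. After flipping Y the toolpath is (208.6867,85.4660) → (175.1879,39.6183).

G21
G90
G00 X208.6867 Y85.4660
M4 S795
G01 X175.1879 Y39.6183 F972
M5
G00 X0.0000 Y0.0000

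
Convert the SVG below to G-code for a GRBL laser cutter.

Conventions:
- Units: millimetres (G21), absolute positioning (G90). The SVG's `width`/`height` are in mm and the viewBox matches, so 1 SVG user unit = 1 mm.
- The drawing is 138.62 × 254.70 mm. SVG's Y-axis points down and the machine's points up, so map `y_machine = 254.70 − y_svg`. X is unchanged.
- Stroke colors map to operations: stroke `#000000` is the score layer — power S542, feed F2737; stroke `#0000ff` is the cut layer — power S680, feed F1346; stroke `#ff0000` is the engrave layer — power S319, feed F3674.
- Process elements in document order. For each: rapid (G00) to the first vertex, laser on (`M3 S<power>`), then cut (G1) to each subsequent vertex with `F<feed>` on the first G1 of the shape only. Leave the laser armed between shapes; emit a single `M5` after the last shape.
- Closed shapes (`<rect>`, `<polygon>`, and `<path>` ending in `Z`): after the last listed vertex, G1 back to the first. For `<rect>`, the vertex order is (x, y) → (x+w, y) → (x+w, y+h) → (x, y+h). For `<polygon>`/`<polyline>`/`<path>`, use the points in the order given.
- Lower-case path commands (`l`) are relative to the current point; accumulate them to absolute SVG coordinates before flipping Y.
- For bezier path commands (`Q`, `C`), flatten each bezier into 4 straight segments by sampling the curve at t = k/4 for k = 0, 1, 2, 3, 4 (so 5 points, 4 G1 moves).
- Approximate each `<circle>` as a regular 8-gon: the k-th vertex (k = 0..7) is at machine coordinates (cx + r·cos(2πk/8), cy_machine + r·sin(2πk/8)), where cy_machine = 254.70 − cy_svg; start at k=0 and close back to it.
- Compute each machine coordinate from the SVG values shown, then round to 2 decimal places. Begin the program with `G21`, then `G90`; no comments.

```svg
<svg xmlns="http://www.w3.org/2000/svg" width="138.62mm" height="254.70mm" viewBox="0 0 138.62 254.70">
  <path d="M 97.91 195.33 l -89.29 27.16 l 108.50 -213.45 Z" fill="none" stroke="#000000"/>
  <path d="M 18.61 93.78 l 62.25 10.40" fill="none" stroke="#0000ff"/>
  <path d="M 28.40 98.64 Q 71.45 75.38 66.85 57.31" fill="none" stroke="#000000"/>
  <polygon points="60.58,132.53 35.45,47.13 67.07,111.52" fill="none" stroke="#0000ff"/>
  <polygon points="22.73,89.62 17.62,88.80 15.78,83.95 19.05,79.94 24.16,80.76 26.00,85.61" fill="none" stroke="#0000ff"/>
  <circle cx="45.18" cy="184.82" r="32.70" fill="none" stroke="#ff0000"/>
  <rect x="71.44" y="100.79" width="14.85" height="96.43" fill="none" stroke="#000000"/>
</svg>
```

1 u = 1 mm; y_m = 254.70 − y.

[1] `<path>` closed polygon, #000000→score S542 F2737: (97.91,59.37) → (8.62,32.21) → (117.12,245.66) → (97.91,59.37) (closed)

[2] `<path>` line segment, #0000ff→cut S680 F1346: (18.61,160.92) → (80.86,150.52)

[3] `<path>` quadratic bezier, #000000→score S542 F2737: (28.40,156.06) → (46.95,167.37) → (59.54,178.02) → (66.17,188.03) → (66.85,197.39)

[4] `<polygon>` closed polygon, #0000ff→cut S680 F1346: (60.58,122.17) → (35.45,207.57) → (67.07,143.18) → (60.58,122.17) (closed)

[5] `<polygon>` regular polygon, #0000ff→cut S680 F1346: (22.73,165.08) → (17.62,165.90) → (15.78,170.75) → (19.05,174.76) → (24.16,173.94) → (26.00,169.09) → (22.73,165.08) (closed)

[6] `<circle>` circle, #ff0000→engrave S319 F3674: (77.88,69.88) → (68.30,93.00) → (45.18,102.58) → (22.06,93.00) → (12.48,69.88) → (22.06,46.76) → (45.18,37.18) → (68.30,46.76) → (77.88,69.88) (closed)

[7] `<rect>` rectangle, #000000→score S542 F2737: (71.44,153.91) → (86.29,153.91) → (86.29,57.48) → (71.44,57.48) → (71.44,153.91) (closed)

G21
G90
G00 X97.91 Y59.37
M3 S542
G1 X8.62 Y32.21 F2737
G1 X117.12 Y245.66
G1 X97.91 Y59.37
G00 X18.61 Y160.92
M3 S680
G1 X80.86 Y150.52 F1346
G00 X28.40 Y156.06
M3 S542
G1 X46.95 Y167.37 F2737
G1 X59.54 Y178.02
G1 X66.17 Y188.03
G1 X66.85 Y197.39
G00 X60.58 Y122.17
M3 S680
G1 X35.45 Y207.57 F1346
G1 X67.07 Y143.18
G1 X60.58 Y122.17
G00 X22.73 Y165.08
M3 S680
G1 X17.62 Y165.90 F1346
G1 X15.78 Y170.75
G1 X19.05 Y174.76
G1 X24.16 Y173.94
G1 X26.00 Y169.09
G1 X22.73 Y165.08
G00 X77.88 Y69.88
M3 S319
G1 X68.30 Y93.00 F3674
G1 X45.18 Y102.58
G1 X22.06 Y93.00
G1 X12.48 Y69.88
G1 X22.06 Y46.76
G1 X45.18 Y37.18
G1 X68.30 Y46.76
G1 X77.88 Y69.88
G00 X71.44 Y153.91
M3 S542
G1 X86.29 Y153.91 F2737
G1 X86.29 Y57.48
G1 X71.44 Y57.48
G1 X71.44 Y153.91
M5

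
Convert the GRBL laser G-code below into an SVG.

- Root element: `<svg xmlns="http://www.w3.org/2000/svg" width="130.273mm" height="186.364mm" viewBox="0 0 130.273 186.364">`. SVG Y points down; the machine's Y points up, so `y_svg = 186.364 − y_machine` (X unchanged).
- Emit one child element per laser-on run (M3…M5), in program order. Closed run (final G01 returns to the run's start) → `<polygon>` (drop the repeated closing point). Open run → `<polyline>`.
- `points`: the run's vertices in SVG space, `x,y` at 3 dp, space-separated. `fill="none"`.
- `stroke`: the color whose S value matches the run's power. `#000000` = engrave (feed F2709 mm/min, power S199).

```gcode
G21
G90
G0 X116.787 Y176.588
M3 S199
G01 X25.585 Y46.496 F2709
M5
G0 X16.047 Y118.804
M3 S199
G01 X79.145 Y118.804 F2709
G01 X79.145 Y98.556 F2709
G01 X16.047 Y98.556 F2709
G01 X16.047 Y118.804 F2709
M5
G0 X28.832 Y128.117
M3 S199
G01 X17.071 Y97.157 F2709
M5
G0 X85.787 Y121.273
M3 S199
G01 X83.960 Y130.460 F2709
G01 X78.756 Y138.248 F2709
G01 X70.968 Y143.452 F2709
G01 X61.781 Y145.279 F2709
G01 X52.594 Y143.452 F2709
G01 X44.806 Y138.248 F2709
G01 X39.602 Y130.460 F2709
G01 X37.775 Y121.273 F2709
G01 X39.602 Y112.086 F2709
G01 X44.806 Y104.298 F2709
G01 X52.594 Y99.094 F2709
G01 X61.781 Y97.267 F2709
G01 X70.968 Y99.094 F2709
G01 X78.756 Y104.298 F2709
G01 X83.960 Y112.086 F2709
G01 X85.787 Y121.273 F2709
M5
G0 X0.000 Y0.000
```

<svg xmlns="http://www.w3.org/2000/svg" width="130.273mm" height="186.364mm" viewBox="0 0 130.273 186.364">
  <polyline points="116.787,9.776 25.585,139.868" fill="none" stroke="#000000"/>
  <polygon points="16.047,67.560 79.145,67.560 79.145,87.808 16.047,87.808" fill="none" stroke="#000000"/>
  <polyline points="28.832,58.247 17.071,89.207" fill="none" stroke="#000000"/>
  <polygon points="85.787,65.091 83.960,55.904 78.756,48.116 70.968,42.912 61.781,41.085 52.594,42.912 44.806,48.116 39.602,55.904 37.775,65.091 39.602,74.278 44.806,82.066 52.594,87.270 61.781,89.097 70.968,87.270 78.756,82.066 83.960,74.278" fill="none" stroke="#000000"/>
</svg>

y_svg = 186.364 − y_m. Every run uses S199, so all elements get stroke `#000000` (engrave).

[1] open run; points: 116.787,9.776 25.585,139.868

[2] closed run; points: 16.047,67.560 79.145,67.560 79.145,87.808 16.047,87.808

[3] open run; points: 28.832,58.247 17.071,89.207

[4] closed run; points: 85.787,65.091 83.960,55.904 78.756,48.116 70.968,42.912 61.781,41.085 52.594,42.912 44.806,48.116 39.602,55.904 37.775,65.091 39.602,74.278 44.806,82.066 52.594,87.270 61.781,89.097 70.968,87.270 78.756,82.066 83.960,74.278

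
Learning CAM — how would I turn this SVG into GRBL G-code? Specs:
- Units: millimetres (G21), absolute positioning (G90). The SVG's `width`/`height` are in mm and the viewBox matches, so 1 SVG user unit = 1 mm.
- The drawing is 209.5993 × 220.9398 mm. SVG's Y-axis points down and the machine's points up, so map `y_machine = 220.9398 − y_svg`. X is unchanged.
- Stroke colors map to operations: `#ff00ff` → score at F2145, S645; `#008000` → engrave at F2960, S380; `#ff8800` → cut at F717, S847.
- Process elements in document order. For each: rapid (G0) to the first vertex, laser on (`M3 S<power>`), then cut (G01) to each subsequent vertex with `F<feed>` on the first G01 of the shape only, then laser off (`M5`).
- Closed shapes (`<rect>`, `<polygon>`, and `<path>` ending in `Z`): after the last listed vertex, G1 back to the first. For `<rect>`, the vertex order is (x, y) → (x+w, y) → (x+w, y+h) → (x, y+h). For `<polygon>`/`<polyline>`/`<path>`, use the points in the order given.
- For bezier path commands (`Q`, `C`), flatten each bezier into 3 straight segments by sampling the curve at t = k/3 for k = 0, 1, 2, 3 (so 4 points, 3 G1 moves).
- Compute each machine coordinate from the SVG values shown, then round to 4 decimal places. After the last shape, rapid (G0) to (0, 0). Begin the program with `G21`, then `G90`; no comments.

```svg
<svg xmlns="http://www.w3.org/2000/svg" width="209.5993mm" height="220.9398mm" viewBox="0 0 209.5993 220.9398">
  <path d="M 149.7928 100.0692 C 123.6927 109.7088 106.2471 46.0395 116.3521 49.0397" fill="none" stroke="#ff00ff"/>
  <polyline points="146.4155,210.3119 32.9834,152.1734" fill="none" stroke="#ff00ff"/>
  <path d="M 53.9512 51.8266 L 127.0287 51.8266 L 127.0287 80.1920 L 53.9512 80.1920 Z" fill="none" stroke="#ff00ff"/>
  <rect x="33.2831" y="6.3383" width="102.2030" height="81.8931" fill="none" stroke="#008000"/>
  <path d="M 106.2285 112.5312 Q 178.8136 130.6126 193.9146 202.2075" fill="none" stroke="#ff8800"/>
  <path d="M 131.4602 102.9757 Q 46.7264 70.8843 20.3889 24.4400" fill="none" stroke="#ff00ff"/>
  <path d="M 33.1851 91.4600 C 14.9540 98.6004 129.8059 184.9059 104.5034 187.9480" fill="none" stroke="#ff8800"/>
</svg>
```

G21
G90
G0 X149.7928 Y120.8706
M3 S645
G01 X127.2774 Y130.4829 F2145
G01 X114.7308 Y157.8615
G01 X116.3521 Y171.9001
M5
G0 X146.4155 Y10.6279
M3 S645
G01 X32.9834 Y68.7664 F2145
M5
G0 X53.9512 Y169.1132
M3 S645
G01 X127.0287 Y169.1132 F2145
G01 X127.0287 Y140.7478
G01 X53.9512 Y140.7478
G01 X53.9512 Y169.1132
M5
G0 X33.2831 Y214.6015
M3 S380
G01 X135.4861 Y214.6015 F2960
G01 X135.4861 Y132.7084
G01 X33.2831 Y132.7084
G01 X33.2831 Y214.6015
M5
G0 X106.2285 Y108.4086
M3 S847
G01 X148.2314 Y90.4084 F717
G01 X177.4601 Y60.5163
G01 X193.9146 Y18.7323
M5
G0 X131.4602 Y117.9641
M3 S645
G01 X81.4595 Y140.9531 F2145
G01 X44.4357 Y167.1317
G01 X20.3889 Y196.4998
M5
G0 X33.1851 Y129.4798
M3 S847
G01 X49.1951 Y101.9669 F717
G01 X93.2077 Y57.7725
G01 X104.5034 Y32.9918
M5
G0 X0.0000 Y0.0000

Since the viewBox matches the mm dimensions, user units are millimetres directly. The only transform is the Y-flip y_m = 220.9398 − y_svg.

Shape 1 is a cubic bezier drawn with `<path>`. Its stroke #ff00ff means score at S645, F2145. After flipping Y the toolpath is (149.7928,120.8706) → (127.2774,130.4829) → (114.7308,157.8615) → (116.3521,171.9001).

Shape 2 is a line segment drawn with `<polyline>`. Its stroke #ff00ff means score at S645, F2145. After flipping Y the toolpath is (146.4155,10.6279) → (32.9834,68.7664).

Shape 3 is a rectangle drawn with `<path>`. Its stroke #ff00ff means score at S645, F2145. After flipping Y the toolpath is (53.9512,169.1132) → (127.0287,169.1132) → (127.0287,140.7478) → (53.9512,140.7478) → (53.9512,169.1132), returning to the start.

Shape 4 is a rectangle drawn with `<rect>`. Its stroke #008000 means engrave at S380, F2960. After flipping Y the toolpath is (33.2831,214.6015) → (135.4861,214.6015) → (135.4861,132.7084) → (33.2831,132.7084) → (33.2831,214.6015), returning to the start.

Shape 5 is a quadratic bezier drawn with `<path>`. Its stroke #ff8800 means cut at S847, F717. After flipping Y the toolpath is (106.2285,108.4086) → (148.2314,90.4084) → (177.4601,60.5163) → (193.9146,18.7323).

Shape 6 is a quadratic bezier drawn with `<path>`. Its stroke #ff00ff means score at S645, F2145. After flipping Y the toolpath is (131.4602,117.9641) → (81.4595,140.9531) → (44.4357,167.1317) → (20.3889,196.4998).

Shape 7 is a cubic bezier drawn with `<path>`. Its stroke #ff8800 means cut at S847, F717. After flipping Y the toolpath is (33.1851,129.4798) → (49.1951,101.9669) → (93.2077,57.7725) → (104.5034,32.9918).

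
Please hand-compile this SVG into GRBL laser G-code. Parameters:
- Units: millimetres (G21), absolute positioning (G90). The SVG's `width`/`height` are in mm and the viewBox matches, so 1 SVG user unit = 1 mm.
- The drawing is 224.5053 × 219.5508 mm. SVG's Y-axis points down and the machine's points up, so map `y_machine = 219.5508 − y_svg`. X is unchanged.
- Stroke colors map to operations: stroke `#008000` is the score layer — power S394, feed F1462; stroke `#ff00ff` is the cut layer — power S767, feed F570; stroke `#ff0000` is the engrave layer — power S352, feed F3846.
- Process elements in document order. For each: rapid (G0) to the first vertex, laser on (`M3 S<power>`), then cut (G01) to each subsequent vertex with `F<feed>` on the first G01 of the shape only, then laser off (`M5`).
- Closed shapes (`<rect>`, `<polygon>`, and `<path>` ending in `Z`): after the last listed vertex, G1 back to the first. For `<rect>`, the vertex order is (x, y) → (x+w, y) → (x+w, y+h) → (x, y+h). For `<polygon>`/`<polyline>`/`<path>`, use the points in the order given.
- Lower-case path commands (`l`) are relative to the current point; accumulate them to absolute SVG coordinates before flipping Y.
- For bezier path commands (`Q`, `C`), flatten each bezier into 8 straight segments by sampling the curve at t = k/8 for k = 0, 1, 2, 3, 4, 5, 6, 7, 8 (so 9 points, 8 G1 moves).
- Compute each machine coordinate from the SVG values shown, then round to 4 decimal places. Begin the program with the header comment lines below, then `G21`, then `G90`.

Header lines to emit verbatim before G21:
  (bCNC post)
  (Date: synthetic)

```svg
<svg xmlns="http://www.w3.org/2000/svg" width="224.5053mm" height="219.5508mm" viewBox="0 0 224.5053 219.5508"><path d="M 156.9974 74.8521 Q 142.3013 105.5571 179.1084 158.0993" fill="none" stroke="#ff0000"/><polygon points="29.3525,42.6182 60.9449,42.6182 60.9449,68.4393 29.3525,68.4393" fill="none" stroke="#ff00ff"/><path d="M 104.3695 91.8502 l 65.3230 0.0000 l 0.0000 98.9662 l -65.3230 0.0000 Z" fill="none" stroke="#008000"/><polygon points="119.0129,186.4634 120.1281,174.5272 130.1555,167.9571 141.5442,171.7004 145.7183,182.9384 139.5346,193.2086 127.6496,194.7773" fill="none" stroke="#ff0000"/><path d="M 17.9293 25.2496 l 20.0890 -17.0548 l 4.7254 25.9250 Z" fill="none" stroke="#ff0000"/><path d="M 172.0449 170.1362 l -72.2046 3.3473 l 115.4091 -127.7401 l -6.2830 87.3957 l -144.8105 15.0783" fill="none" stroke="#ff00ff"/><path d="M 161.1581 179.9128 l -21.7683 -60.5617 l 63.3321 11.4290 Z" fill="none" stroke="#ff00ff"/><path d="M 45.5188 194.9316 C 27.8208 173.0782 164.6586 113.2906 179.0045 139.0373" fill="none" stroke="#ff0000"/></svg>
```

viewBox `0 0 224.5053 219.5508` with mm width/height → 1 unit = 1 mm. Flip: y_m = 219.5508 − y_svg.

**Shape 1** — `<path>` quadratic bezier, stroke `#ff0000` → engrave (S352, F3846). Control points (SVG): P0=(156.9974,74.8521), P1=(142.3013,105.5571), P2=(179.1084,158.0993); sampled at t=k/8. Machine vertices: (156.9974,144.6987) → (154.1281,136.6812) → (152.8683,127.9814) → (153.2180,118.5991) → (155.1771,108.5344) → (158.7457,97.7873) → (163.9238,86.3578) → (170.7114,74.2458) → (179.1084,61.4515). Open path.

**Shape 2** — `<polygon>` rectangle, stroke `#ff00ff` → cut (S767, F570). Machine vertices: (29.3525,176.9326) → (60.9449,176.9326) → (60.9449,151.1115) → (29.3525,151.1115) → (29.3525,176.9326). Closed: final G1 returns to the first vertex.

**Shape 3** — `<path>` rectangle, stroke `#008000` → score (S394, F1462). Machine vertices: (104.3695,127.7006) → (169.6925,127.7006) → (169.6925,28.7344) → (104.3695,28.7344) → (104.3695,127.7006). Closed: final G1 returns to the first vertex.

**Shape 4** — `<polygon>` regular polygon, stroke `#ff0000` → engrave (S352, F3846). Machine vertices: (119.0129,33.0874) → (120.1281,45.0236) → (130.1555,51.5937) → (141.5442,47.8504) → (145.7183,36.6124) → (139.5346,26.3422) → (127.6496,24.7735) → (119.0129,33.0874). Closed: final G1 returns to the first vertex.

**Shape 5** — `<path>` regular polygon, stroke `#ff0000` → engrave (S352, F3846). Machine vertices: (17.9293,194.3012) → (38.0183,211.3560) → (42.7437,185.4310) → (17.9293,194.3012). Closed: final G1 returns to the first vertex.

**Shape 6** — `<path>` open polyline, stroke `#ff00ff` → cut (S767, F570). Machine vertices: (172.0449,49.4146) → (99.8403,46.0673) → (215.2494,173.8074) → (208.9664,86.4117) → (64.1559,71.3334). Open path.

**Shape 7** — `<path>` regular polygon, stroke `#ff00ff` → cut (S767, F570). Machine vertices: (161.1581,39.6380) → (139.3898,100.1997) → (202.7219,88.7707) → (161.1581,39.6380). Closed: final G1 returns to the first vertex.

**Shape 8** — `<path>` cubic bezier, stroke `#ff0000` → engrave (S352, F3846). Control points (SVG): P0=(45.5188,194.9316), P1=(27.8208,173.0782), P2=(164.6586,113.2906), P3=(179.0045,139.0373); sampled at t=k/8. Machine vertices: (45.5188,24.6192) → (45.5848,34.3512) → (56.8922,46.1927) → (76.1945,58.6967) → (100.2452,70.4164) → (125.7980,79.9048) → (149.6064,85.7150) → (168.4240,86.4002) → (179.0045,80.5135). Open path.

(bCNC post)
(Date: synthetic)
G21
G90
G0 X156.9974 Y144.6987
M3 S352
G01 X154.1281 Y136.6812 F3846
G01 X152.8683 Y127.9814
G01 X153.2180 Y118.5991
G01 X155.1771 Y108.5344
G01 X158.7457 Y97.7873
G01 X163.9238 Y86.3578
G01 X170.7114 Y74.2458
G01 X179.1084 Y61.4515
M5
G0 X29.3525 Y176.9326
M3 S767
G01 X60.9449 Y176.9326 F570
G01 X60.9449 Y151.1115
G01 X29.3525 Y151.1115
G01 X29.3525 Y176.9326
M5
G0 X104.3695 Y127.7006
M3 S394
G01 X169.6925 Y127.7006 F1462
G01 X169.6925 Y28.7344
G01 X104.3695 Y28.7344
G01 X104.3695 Y127.7006
M5
G0 X119.0129 Y33.0874
M3 S352
G01 X120.1281 Y45.0236 F3846
G01 X130.1555 Y51.5937
G01 X141.5442 Y47.8504
G01 X145.7183 Y36.6124
G01 X139.5346 Y26.3422
G01 X127.6496 Y24.7735
G01 X119.0129 Y33.0874
M5
G0 X17.9293 Y194.3012
M3 S352
G01 X38.0183 Y211.3560 F3846
G01 X42.7437 Y185.4310
G01 X17.9293 Y194.3012
M5
G0 X172.0449 Y49.4146
M3 S767
G01 X99.8403 Y46.0673 F570
G01 X215.2494 Y173.8074
G01 X208.9664 Y86.4117
G01 X64.1559 Y71.3334
M5
G0 X161.1581 Y39.6380
M3 S767
G01 X139.3898 Y100.1997 F570
G01 X202.7219 Y88.7707
G01 X161.1581 Y39.6380
M5
G0 X45.5188 Y24.6192
M3 S352
G01 X45.5848 Y34.3512 F3846
G01 X56.8922 Y46.1927
G01 X76.1945 Y58.6967
G01 X100.2452 Y70.4164
G01 X125.7980 Y79.9048
G01 X149.6064 Y85.7150
G01 X168.4240 Y86.4002
G01 X179.0045 Y80.5135
M5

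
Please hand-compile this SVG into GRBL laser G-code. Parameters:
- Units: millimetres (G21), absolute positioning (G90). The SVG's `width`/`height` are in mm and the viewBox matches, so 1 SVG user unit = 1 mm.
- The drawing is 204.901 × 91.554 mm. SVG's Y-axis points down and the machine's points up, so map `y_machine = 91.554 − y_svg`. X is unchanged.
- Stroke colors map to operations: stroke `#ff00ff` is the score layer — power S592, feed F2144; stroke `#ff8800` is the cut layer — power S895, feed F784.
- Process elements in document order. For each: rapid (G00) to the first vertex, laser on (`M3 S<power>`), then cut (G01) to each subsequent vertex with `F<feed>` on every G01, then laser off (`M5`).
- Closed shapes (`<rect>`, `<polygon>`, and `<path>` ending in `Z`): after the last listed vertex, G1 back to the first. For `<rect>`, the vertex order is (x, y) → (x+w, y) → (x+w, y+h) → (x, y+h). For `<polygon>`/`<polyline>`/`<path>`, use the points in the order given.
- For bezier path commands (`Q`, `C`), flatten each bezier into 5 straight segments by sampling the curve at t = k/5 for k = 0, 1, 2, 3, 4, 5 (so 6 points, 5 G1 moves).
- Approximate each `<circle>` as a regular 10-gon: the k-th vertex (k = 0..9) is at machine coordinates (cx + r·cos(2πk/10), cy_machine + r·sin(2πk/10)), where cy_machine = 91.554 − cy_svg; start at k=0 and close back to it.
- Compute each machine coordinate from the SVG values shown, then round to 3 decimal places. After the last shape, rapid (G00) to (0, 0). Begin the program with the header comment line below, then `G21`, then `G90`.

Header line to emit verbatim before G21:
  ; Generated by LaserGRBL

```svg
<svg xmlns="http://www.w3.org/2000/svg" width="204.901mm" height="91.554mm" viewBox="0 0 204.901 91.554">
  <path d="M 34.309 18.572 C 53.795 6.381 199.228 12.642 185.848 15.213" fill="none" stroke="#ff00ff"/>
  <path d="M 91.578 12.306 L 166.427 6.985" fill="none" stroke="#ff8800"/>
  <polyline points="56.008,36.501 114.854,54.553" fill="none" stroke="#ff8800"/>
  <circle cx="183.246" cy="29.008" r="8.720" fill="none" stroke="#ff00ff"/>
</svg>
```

; Generated by LaserGRBL
G21
G90
G00 X34.309 Y72.982
M3 S592
G01 X58.836 Y78.259 F2144
G01 X99.922 Y80.171 F2144
G01 X143.898 Y79.780 F2144
G01 X177.097 Y78.149 F2144
G01 X185.848 Y76.341 F2144
M5
G00 X91.578 Y79.248
M3 S895
G01 X166.427 Y84.569 F784
M5
G00 X56.008 Y55.053
M3 S895
G01 X114.854 Y37.001 F784
M5
G00 X191.966 Y62.546
M3 S592
G01 X190.301 Y67.671 F2144
G01 X185.941 Y70.839 F2144
G01 X180.551 Y70.839 F2144
G01 X176.191 Y67.671 F2144
G01 X174.526 Y62.546 F2144
G01 X176.191 Y57.421 F2144
G01 X180.551 Y54.253 F2144
G01 X185.941 Y54.253 F2144
G01 X190.301 Y57.421 F2144
G01 X191.966 Y62.546 F2144
M5
G00 X0.000 Y0.000

1 u = 1 mm; y_m = 91.554 − y.

[1] `<path>` cubic bezier, #ff00ff→score S592 F2144: (34.309,72.982) → (58.836,78.259) → (99.922,80.171) → (143.898,79.780) → (177.097,78.149) → (185.848,76.341)

[2] `<path>` line segment, #ff8800→cut S895 F784: (91.578,79.248) → (166.427,84.569)

[3] `<polyline>` line segment, #ff8800→cut S895 F784: (56.008,55.053) → (114.854,37.001)

[4] `<circle>` circle, #ff00ff→score S592 F2144: (191.966,62.546) → (190.301,67.671) → (185.941,70.839) → (180.551,70.839) → (176.191,67.671) → (174.526,62.546) → (176.191,57.421) → (180.551,54.253) → (185.941,54.253) → (190.301,57.421) → (191.966,62.546) (closed)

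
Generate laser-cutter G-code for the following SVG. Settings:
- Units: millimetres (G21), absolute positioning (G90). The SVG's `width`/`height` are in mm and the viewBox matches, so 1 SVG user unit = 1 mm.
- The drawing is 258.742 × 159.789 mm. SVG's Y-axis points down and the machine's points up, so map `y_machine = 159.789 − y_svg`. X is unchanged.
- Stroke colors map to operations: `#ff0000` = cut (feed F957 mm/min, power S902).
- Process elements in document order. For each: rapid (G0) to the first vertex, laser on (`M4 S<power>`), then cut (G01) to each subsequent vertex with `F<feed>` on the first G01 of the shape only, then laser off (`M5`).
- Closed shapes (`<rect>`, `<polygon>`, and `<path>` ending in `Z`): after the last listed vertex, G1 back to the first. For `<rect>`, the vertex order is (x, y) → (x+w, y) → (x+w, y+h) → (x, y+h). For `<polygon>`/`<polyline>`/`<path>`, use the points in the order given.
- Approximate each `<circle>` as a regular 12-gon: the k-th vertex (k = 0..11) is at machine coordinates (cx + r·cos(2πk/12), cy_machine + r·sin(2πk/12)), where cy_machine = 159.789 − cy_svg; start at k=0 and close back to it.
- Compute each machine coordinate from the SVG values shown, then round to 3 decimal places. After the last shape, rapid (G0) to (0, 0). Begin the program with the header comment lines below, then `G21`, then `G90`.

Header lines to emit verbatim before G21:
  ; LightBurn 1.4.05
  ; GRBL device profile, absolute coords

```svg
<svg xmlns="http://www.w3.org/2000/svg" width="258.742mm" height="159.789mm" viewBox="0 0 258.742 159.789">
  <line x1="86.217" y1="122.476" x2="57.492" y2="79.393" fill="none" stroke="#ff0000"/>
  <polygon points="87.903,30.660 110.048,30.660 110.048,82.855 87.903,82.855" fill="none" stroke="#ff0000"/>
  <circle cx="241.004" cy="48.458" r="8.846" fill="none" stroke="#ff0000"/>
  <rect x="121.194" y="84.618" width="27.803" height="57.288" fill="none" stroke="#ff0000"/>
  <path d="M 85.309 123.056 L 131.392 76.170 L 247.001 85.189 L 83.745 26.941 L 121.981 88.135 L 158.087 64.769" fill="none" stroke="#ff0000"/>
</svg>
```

Since the viewBox matches the mm dimensions, user units are millimetres directly. The only transform is the Y-flip y_m = 159.789 − y_svg.

Shape 1 is a line segment drawn with `<line>`. Its stroke #ff0000 means cut at S902, F957. After flipping Y the toolpath is (86.217,37.313) → (57.492,80.396).

Shape 2 is a rectangle drawn with `<polygon>`. Its stroke #ff0000 means cut at S902, F957. After flipping Y the toolpath is (87.903,129.129) → (110.048,129.129) → (110.048,76.934) → (87.903,76.934) → (87.903,129.129), returning to the start.

Shape 3 is a circle drawn with `<circle>`. Its stroke #ff0000 means cut at S902, F957. After flipping Y the toolpath is (249.850,111.331) → (248.665,115.754) → (245.427,118.992) → (241.004,120.177) → (236.581,118.992) → (233.343,115.754) → (232.158,111.331) → (233.343,106.908) → (236.581,103.670) → (241.004,102.485) → (245.427,103.670) → (248.665,106.908) → (249.850,111.331), returning to the start.

Shape 4 is a rectangle drawn with `<rect>`. Its stroke #ff0000 means cut at S902, F957. After flipping Y the toolpath is (121.194,75.171) → (148.997,75.171) → (148.997,17.883) → (121.194,17.883) → (121.194,75.171), returning to the start.

Shape 5 is a open polyline drawn with `<path>`. Its stroke #ff0000 means cut at S902, F957. After flipping Y the toolpath is (85.309,36.733) → (131.392,83.619) → (247.001,74.600) → (83.745,132.848) → (121.981,71.654) → (158.087,95.020).

; LightBurn 1.4.05
; GRBL device profile, absolute coords
G21
G90
G0 X86.217 Y37.313
M4 S902
G01 X57.492 Y80.396 F957
M5
G0 X87.903 Y129.129
M4 S902
G01 X110.048 Y129.129 F957
G01 X110.048 Y76.934
G01 X87.903 Y76.934
G01 X87.903 Y129.129
M5
G0 X249.850 Y111.331
M4 S902
G01 X248.665 Y115.754 F957
G01 X245.427 Y118.992
G01 X241.004 Y120.177
G01 X236.581 Y118.992
G01 X233.343 Y115.754
G01 X232.158 Y111.331
G01 X233.343 Y106.908
G01 X236.581 Y103.670
G01 X241.004 Y102.485
G01 X245.427 Y103.670
G01 X248.665 Y106.908
G01 X249.850 Y111.331
M5
G0 X121.194 Y75.171
M4 S902
G01 X148.997 Y75.171 F957
G01 X148.997 Y17.883
G01 X121.194 Y17.883
G01 X121.194 Y75.171
M5
G0 X85.309 Y36.733
M4 S902
G01 X131.392 Y83.619 F957
G01 X247.001 Y74.600
G01 X83.745 Y132.848
G01 X121.981 Y71.654
G01 X158.087 Y95.020
M5
G0 X0.000 Y0.000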